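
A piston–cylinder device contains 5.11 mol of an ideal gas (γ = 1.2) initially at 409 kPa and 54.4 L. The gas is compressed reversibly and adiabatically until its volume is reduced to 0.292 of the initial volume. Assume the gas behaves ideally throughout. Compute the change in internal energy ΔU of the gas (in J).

31100 J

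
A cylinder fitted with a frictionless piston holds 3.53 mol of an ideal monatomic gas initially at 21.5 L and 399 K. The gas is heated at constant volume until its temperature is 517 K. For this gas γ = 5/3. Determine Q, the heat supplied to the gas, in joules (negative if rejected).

5190 J

P₁ = nRT₁/V₁ = 3.53×8.314×399/21.5 = 545 kPa.
Isochoric: V stays 21.5 L; P/T = const ⇒ T₂ = 517 K, P₂ = 706 kPa.
W = 0 (no volume change).
ΔU = nCvΔT = 3.53×12.5×(517−399) = 5190 J.
Q = ΔU = 5190 J.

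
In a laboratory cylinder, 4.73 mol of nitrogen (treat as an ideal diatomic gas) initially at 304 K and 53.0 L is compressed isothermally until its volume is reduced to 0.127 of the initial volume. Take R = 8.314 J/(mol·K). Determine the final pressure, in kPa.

P₁ = nRT₁/V₁ = 4.73×8.314×304/53.0 = 226 kPa.
Isothermal: T stays 304 K; PV = const ⇒ V₂ = 6.73 L, P₂ = 1780 kPa.

1780 kPa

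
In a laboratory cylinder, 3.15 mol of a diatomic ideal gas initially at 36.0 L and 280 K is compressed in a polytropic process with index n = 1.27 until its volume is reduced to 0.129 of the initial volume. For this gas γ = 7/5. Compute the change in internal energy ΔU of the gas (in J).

P₁ = nRT₁/V₁ = 3.15×8.314×280/36.0 = 204 kPa.
Polytropic n=1.27: T₂ = T₁(V₁/V₂)^(n−1) = 280×(7.75)^0.27 = 487 K; P₂ = P₁(V₁/V₂)^n = 2740 kPa.
For an ideal gas ΔU = nCvΔT with Cv = (5/2)R = 20.8 J/(mol·K).
ΔU = 3.15×20.8×(487−280) = 13500 J.

13500 J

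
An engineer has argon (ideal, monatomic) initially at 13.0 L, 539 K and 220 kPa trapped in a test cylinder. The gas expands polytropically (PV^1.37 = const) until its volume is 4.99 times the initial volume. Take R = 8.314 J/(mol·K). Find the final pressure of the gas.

Polytropic n=1.37: T₂ = T₁(V₁/V₂)^(n−1) = 539×(0.200)^0.37 = 297 K; P₂ = P₁(V₁/V₂)^n = 24.3 kPa.

24.3 kPa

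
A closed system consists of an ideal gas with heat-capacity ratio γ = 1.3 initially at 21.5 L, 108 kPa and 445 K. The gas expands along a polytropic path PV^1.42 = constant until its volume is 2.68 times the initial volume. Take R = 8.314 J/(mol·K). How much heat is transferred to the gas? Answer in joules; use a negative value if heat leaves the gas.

-750 J

n = P₁V₁/(RT₁) = 108×21.5/(8.314×445) = 0.628 mol.
Polytropic n=1.42: T₂ = T₁(V₁/V₂)^(n−1) = 445×(0.373)^0.42 = 294 K; P₂ = P₁(V₁/V₂)^n = 26.6 kPa.
W = (P₁V₁−P₂V₂)/(n−1) = (108×21.5−26.6×57.6)/0.42 = 1870 J.
ΔU = nCvΔT = 0.628×27.7×(294−445) = -2620 J.
Q = ΔU + W = -750 J.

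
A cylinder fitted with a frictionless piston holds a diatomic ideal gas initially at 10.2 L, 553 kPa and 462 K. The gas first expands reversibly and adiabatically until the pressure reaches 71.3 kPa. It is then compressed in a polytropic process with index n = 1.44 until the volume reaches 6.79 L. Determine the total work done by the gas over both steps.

-2870 J

n = P₁V₁/(RT₁) = 553×10.2/(8.314×462) = 1.47 mol.
Step 1 — Adiabatic: T₂/T₁ = (P₂/P₁)^((γ−1)/γ) ⇒ T₂ = 462×(0.129)^0.286 = 257 K; V₂ = 44.1 L.
ΔU = nCvΔT = 1.47×20.8×(257−462) = -6250 J.
Q = 0 for an adiabatic process, so W = −ΔU = 6250 J.
State after step 1: P = 71.3 kPa, V = 44.1 L, T = 257 K.
Step 2 — Polytropic n=1.44: T₂ = T₁(V₁/V₂)^(n−1) = 257×(6.49)^0.44 = 586 K; P₂ = P₁(V₁/V₂)^n = 1050 kPa.
W = (P₁V₁−P₂V₂)/(n−1) = (71.3×44.1−1050×6.79)/0.44 = -9120 J.
ΔU = nCvΔT = 1.47×20.8×(586−257) = 10000 J.
Q = ΔU + W = 912 J.
Net over both steps: W = -2870 J, Q = 912 J, ΔU = 3780 J.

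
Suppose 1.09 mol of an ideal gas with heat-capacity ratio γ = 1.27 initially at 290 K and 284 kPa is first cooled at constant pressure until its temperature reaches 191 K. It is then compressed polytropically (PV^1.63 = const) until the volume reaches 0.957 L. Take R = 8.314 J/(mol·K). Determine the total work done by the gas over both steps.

V₁ = nRT₁/P₁ = 1.09×8.314×290/284 = 9.25 L.
Step 1 — Isobaric: P stays 284 kPa; V/T = const ⇒ T₂ = 191 K, V₂ = 6.09 L.
W = PΔV = 284×(6.09−9.25) kPa·L = -897 J.
ΔU = nCvΔT = 1.09×30.8×(191−290) = -3320 J.
Q = ΔU + W = nCpΔT = -4220 J.
State after step 1: P = 284 kPa, V = 6.09 L, T = 191 K.
Step 2 — Polytropic n=1.63: T₂ = T₁(V₁/V₂)^(n−1) = 191×(6.37)^0.63 = 613 K; P₂ = P₁(V₁/V₂)^n = 5810 kPa.
W = (P₁V₁−P₂V₂)/(n−1) = (284×6.09−5810×0.957)/0.63 = -6070 J.
ΔU = nCvΔT = 1.09×30.8×(613−191) = 14200 J.
Q = ΔU + W = 8100 J.
Net over both steps: W = -6970 J, Q = 3880 J, ΔU = 10800 J.

-6970 J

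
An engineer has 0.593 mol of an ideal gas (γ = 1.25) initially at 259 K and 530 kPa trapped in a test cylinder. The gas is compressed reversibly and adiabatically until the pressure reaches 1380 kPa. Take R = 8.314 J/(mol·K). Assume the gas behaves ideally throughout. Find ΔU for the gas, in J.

V₁ = nRT₁/P₁ = 0.593×8.314×259/530 = 2.41 L.
Adiabatic: T₂/T₁ = (P₂/P₁)^((γ−1)/γ) ⇒ T₂ = 259×(2.60)^0.200 = 314 K; V₂ = 1.12 L.
For an ideal gas ΔU = nCvΔT with Cv = R/(γ−1) = 33.3 J/(mol·K).
ΔU = 0.593×33.3×(314−259) = 1080 J.

1080 J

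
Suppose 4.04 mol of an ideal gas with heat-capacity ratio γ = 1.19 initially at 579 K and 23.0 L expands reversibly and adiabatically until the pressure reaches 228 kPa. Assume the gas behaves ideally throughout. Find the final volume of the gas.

69.2 L

P₁ = nRT₁/V₁ = 4.04×8.314×579/23.0 = 846 kPa.
Adiabatic: T₂/T₁ = (P₂/P₁)^((γ−1)/γ) ⇒ T₂ = 579×(0.270)^0.160 = 470 K; V₂ = 69.2 L.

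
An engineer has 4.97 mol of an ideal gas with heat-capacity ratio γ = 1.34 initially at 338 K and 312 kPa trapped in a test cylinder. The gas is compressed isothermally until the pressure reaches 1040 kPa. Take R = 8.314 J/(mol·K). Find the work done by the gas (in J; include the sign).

V₁ = nRT₁/P₁ = 4.97×8.314×338/312 = 44.8 L.
Isothermal: T stays 338 K; PV = const ⇒ V₂ = 13.4 L, P₂ = 1040 kPa.
W = nRT ln(V₂/V₁) = 4.97×8.314×338×ln(0.300) = -16800 J.

-16800 J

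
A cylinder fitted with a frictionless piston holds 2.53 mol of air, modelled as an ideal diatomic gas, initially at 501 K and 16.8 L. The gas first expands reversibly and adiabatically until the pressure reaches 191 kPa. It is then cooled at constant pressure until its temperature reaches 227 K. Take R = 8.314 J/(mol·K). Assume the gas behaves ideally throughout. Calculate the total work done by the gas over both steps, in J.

P₁ = nRT₁/V₁ = 2.53×8.314×501/16.8 = 627 kPa.
Step 1 — Adiabatic: T₂/T₁ = (P₂/P₁)^((γ−1)/γ) ⇒ T₂ = 501×(0.304)^0.286 = 357 K; V₂ = 39.3 L.
ΔU = nCvΔT = 2.53×20.8×(357−501) = -7590 J.
Q = 0 for an adiabatic process, so W = −ΔU = 7590 J.
State after step 1: P = 191 kPa, V = 39.3 L, T = 357 K.
Step 2 — Isobaric: P stays 191 kPa; V/T = const ⇒ T₂ = 227 K, V₂ = 25.0 L.
W = PΔV = 191×(25.0−39.3) kPa·L = -2730 J.
ΔU = nCvΔT = 2.53×20.8×(227−357) = -6820 J.
Q = ΔU + W = nCpΔT = -9550 J.
Net over both steps: W = 4860 J, Q = -9550 J, ΔU = -14400 J.

4860 J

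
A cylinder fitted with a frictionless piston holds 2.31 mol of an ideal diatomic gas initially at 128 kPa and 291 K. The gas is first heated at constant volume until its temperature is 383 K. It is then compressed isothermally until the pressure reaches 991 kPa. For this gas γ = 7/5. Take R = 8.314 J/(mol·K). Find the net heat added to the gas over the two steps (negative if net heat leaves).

V₁ = nRT₁/P₁ = 2.31×8.314×291/128 = 43.7 L.
Step 1 — Isochoric: V stays 43.7 L; P/T = const ⇒ T₂ = 383 K, P₂ = 168 kPa.
W = 0 (no volume change).
ΔU = nCvΔT = 2.31×20.8×(383−291) = 4420 J.
Q = ΔU = 4420 J.
State after step 1: P = 168 kPa, V = 43.7 L, T = 383 K.
Step 2 — Isothermal: T stays 383 K; PV = const ⇒ V₂ = 7.42 L, P₂ = 991 kPa.
ΔU = 0 (ideal gas, T constant).
W = nRT ln(V₂/V₁) = 2.31×8.314×383×ln(0.170) = -13000 J.
Q = ΔU + W = -13000 J.
Net over both steps: W = -13000 J, Q = -8620 J, ΔU = 4420 J.

-8620 J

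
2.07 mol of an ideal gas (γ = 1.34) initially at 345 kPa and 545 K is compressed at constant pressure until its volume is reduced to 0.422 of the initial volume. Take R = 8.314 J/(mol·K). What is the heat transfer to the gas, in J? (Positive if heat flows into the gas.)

V₁ = nRT₁/P₁ = 2.07×8.314×545/345 = 27.2 L.
Isobaric: P stays 345 kPa; V/T = const ⇒ T₂ = 230 K, V₂ = 11.5 L.
W = PΔV = 345×(11.5−27.2) kPa·L = -5420 J.
ΔU = nCvΔT = 2.07×24.5×(230−545) = -15900 J.
Q = ΔU + W = nCpΔT = -21400 J.

-21400 J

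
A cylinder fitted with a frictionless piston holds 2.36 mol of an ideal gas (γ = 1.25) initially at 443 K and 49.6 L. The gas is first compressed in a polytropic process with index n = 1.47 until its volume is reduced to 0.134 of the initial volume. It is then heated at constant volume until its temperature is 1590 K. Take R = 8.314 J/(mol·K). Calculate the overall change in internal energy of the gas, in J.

P₁ = nRT₁/V₁ = 2.36×8.314×443/49.6 = 175 kPa.
Step 1 — Polytropic n=1.47: T₂ = T₁(V₁/V₂)^(n−1) = 443×(7.46)^0.47 = 1140 K; P₂ = P₁(V₁/V₂)^n = 3360 kPa.
W = (P₁V₁−P₂V₂)/(n−1) = (175×49.6−3360×6.65)/0.47 = -29100 J.
ΔU = nCvΔT = 2.36×33.3×(1140−443) = 54700 J.
Q = ΔU + W = 25600 J.
State after step 1: P = 3360 kPa, V = 6.65 L, T = 1140 K.
Step 2 — Isochoric: V stays 6.65 L; P/T = const ⇒ T₂ = 1590 K, P₂ = 4690 kPa.
W = 0 (no volume change).
ΔU = nCvΔT = 2.36×33.3×(1590−1140) = 35400 J.
Q = ΔU = 35400 J.
Net over both steps: W = -29100 J, Q = 61000 J, ΔU = 90000 J.

90000 J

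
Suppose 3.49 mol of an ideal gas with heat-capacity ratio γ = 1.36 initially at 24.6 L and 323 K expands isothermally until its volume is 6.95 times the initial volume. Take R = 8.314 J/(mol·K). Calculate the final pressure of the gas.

54.8 kPa

P₁ = nRT₁/V₁ = 3.49×8.314×323/24.6 = 381 kPa.
Isothermal: T stays 323 K; PV = const ⇒ V₂ = 171 L, P₂ = 54.8 kPa.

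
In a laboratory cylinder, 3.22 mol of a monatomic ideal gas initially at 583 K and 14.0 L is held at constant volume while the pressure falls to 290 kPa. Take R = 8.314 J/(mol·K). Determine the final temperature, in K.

152 K

P₁ = nRT₁/V₁ = 3.22×8.314×583/14.0 = 1110 kPa.
Isochoric: V stays 14.0 L; P/T = const ⇒ T₂ = 152 K, P₂ = 290 kPa.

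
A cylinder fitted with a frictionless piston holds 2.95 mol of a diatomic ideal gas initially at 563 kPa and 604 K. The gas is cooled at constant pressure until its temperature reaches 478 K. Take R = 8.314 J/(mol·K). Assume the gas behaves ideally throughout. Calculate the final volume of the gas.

V₁ = nRT₁/P₁ = 2.95×8.314×604/563 = 26.3 L.
Isobaric: P stays 563 kPa; V/T = const ⇒ T₂ = 478 K, V₂ = 20.8 L.

20.8 L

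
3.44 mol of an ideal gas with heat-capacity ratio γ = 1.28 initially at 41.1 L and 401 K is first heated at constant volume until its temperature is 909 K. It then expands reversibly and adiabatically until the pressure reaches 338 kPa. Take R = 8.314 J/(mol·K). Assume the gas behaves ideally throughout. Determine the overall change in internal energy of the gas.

P₁ = nRT₁/V₁ = 3.44×8.314×401/41.1 = 279 kPa.
Step 1 — Isochoric: V stays 41.1 L; P/T = const ⇒ T₂ = 909 K, P₂ = 633 kPa.
W = 0 (no volume change).
ΔU = nCvΔT = 3.44×29.7×(909−401) = 51900 J.
Q = ΔU = 51900 J.
State after step 1: P = 633 kPa, V = 41.1 L, T = 909 K.
Step 2 — Adiabatic: T₂/T₁ = (P₂/P₁)^((γ−1)/γ) ⇒ T₂ = 909×(0.534)^0.219 = 793 K; V₂ = 67.1 L.
ΔU = nCvΔT = 3.44×29.7×(793−909) = -11900 J.
Q = 0 for an adiabatic process, so W = −ΔU = 11900 J.
Net over both steps: W = 11900 J, Q = 51900 J, ΔU = 40000 J.

40000 J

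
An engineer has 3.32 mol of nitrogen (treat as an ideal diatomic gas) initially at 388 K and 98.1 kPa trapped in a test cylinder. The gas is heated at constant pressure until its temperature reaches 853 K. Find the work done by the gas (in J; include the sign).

12800 J

V₁ = nRT₁/P₁ = 3.32×8.314×388/98.1 = 109 L.
Isobaric: P stays 98.1 kPa; V/T = const ⇒ T₂ = 853 K, V₂ = 240 L.
W = PΔV = 98.1×(240−109) kPa·L = 12800 J.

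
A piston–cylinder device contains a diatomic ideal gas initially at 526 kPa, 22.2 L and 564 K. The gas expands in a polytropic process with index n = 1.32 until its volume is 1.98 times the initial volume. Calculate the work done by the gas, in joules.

7170 J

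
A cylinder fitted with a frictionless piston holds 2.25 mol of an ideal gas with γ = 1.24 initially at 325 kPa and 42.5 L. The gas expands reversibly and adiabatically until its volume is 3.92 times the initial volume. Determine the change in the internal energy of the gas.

-16100 J

T₁ = P₁V₁/(nR) = 325×42.5/(2.25×8.314) = 738 K.
Adiabatic: TV^(γ−1) = const ⇒ T₂ = 738×(0.255)^0.240 = 532 K; PV^γ = const ⇒ P₂ = 59.7 kPa.
For an ideal gas ΔU = nCvΔT with Cv = R/(γ−1) = 34.6 J/(mol·K).
ΔU = 2.25×34.6×(532−738) = -16100 J.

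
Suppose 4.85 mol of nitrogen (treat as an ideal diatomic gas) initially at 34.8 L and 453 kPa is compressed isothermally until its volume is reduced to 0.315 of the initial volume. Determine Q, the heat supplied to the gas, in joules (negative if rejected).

T₁ = P₁V₁/(nR) = 453×34.8/(4.85×8.314) = 391 K.
Isothermal: T stays 391 K; PV = const ⇒ V₂ = 11.0 L, P₂ = 1440 kPa.
ΔU = 0 (ideal gas, T constant).
W = nRT ln(V₂/V₁) = 4.85×8.314×391×ln(0.315) = -18200 J.
Q = ΔU + W = -18200 J.

-18200 J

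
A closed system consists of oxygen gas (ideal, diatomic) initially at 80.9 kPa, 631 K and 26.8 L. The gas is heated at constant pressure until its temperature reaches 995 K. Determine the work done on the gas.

n = P₁V₁/(RT₁) = 80.9×26.8/(8.314×631) = 0.413 mol.
Isobaric: P stays 80.9 kPa; V/T = const ⇒ T₂ = 995 K, V₂ = 42.3 L.
W = PΔV = 80.9×(42.3−26.8) kPa·L = 1250 J.
Work done on the gas = −W_by = -1250 J.

-1250 J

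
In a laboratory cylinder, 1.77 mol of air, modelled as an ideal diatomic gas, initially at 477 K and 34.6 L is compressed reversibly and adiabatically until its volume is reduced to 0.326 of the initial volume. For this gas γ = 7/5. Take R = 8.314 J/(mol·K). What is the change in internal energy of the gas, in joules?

9930 J

P₁ = nRT₁/V₁ = 1.77×8.314×477/34.6 = 203 kPa.
Adiabatic: TV^(γ−1) = const ⇒ T₂ = 477×(3.07)^0.400 = 747 K; PV^γ = const ⇒ P₂ = 974 kPa.
For an ideal gas ΔU = nCvΔT with Cv = (5/2)R = 20.8 J/(mol·K).
ΔU = 1.77×20.8×(747−477) = 9930 J.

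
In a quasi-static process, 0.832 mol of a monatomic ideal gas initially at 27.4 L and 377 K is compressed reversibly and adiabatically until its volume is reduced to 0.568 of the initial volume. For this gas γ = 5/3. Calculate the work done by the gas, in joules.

P₁ = nRT₁/V₁ = 0.832×8.314×377/27.4 = 95.2 kPa.
Adiabatic: TV^(γ−1) = const ⇒ T₂ = 377×(1.76)^0.667 = 550 K; PV^γ = const ⇒ P₂ = 244 kPa.
ΔU = nCvΔT = 0.832×12.5×(550−377) = 1790 J.
Q = 0 for an adiabatic process, so W = −ΔU = -1790 J.

-1790 J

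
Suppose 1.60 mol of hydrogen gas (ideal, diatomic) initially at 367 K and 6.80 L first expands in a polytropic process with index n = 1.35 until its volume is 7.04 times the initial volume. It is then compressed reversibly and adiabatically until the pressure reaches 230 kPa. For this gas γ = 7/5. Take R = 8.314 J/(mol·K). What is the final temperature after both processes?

P₁ = nRT₁/V₁ = 1.60×8.314×367/6.80 = 718 kPa.
Step 1 — Polytropic n=1.35: T₂ = T₁(V₁/V₂)^(n−1) = 367×(0.142)^0.35 = 185 K; P₂ = P₁(V₁/V₂)^n = 51.5 kPa.
W = (P₁V₁−P₂V₂)/(n−1) = (718×6.80−51.5×47.9)/0.35 = 6900 J.
ΔU = nCvΔT = 1.60×20.8×(185−367) = -6040 J.
Q = ΔU + W = 863 J.
State after step 1: P = 51.5 kPa, V = 47.9 L, T = 185 K.
Step 2 — Adiabatic: T₂/T₁ = (P₂/P₁)^((γ−1)/γ) ⇒ T₂ = 185×(4.47)^0.286 = 284 K; V₂ = 16.4 L.
ΔU = nCvΔT = 1.60×20.8×(284−185) = 3290 J.
Q = 0 for an adiabatic process, so W = −ΔU = -3290 J.
Net over both steps: W = 3620 J, Q = 863 J, ΔU = -2750 J.

284 K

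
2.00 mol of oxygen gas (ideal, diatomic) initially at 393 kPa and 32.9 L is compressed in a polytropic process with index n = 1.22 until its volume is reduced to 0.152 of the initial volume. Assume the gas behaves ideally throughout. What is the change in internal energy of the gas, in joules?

T₁ = P₁V₁/(nR) = 393×32.9/(2.00×8.314) = 778 K.
Polytropic n=1.22: T₂ = T₁(V₁/V₂)^(n−1) = 778×(6.58)^0.22 = 1180 K; P₂ = P₁(V₁/V₂)^n = 3910 kPa.
For an ideal gas ΔU = nCvΔT with Cv = (5/2)R = 20.8 J/(mol·K).
ΔU = 2.00×20.8×(1180−778) = 16600 J.

16600 J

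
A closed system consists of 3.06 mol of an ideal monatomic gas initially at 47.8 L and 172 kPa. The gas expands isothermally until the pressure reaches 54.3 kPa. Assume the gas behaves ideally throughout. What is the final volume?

151 L

T₁ = P₁V₁/(nR) = 172×47.8/(3.06×8.314) = 323 K.
Isothermal: T stays 323 K; PV = const ⇒ V₂ = 151 L, P₂ = 54.3 kPa.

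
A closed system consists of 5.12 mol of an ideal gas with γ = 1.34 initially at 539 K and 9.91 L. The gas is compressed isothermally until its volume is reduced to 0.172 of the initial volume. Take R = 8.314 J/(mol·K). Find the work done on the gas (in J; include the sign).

40400 J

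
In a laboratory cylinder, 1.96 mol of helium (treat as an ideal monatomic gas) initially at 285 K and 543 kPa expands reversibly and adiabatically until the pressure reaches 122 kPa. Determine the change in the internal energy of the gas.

V₁ = nRT₁/P₁ = 1.96×8.314×285/543 = 8.55 L.
Adiabatic: T₂/T₁ = (P₂/P₁)^((γ−1)/γ) ⇒ T₂ = 285×(0.225)^0.400 = 157 K; V₂ = 20.9 L.
For an ideal gas ΔU = nCvΔT with Cv = (3/2)R = 12.5 J/(mol·K).
ΔU = 1.96×12.5×(157−285) = -3130 J.

-3130 J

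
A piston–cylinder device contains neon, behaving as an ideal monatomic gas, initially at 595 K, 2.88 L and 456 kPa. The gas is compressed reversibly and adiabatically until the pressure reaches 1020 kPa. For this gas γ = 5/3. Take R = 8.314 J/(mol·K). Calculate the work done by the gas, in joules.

n = P₁V₁/(RT₁) = 456×2.88/(8.314×595) = 0.265 mol.
Adiabatic: T₂/T₁ = (P₂/P₁)^((γ−1)/γ) ⇒ T₂ = 595×(2.24)^0.400 = 821 K; V₂ = 1.78 L.
ΔU = nCvΔT = 0.265×12.5×(821−595) = 748 J.
Q = 0 for an adiabatic process, so W = −ΔU = -748 J.

-748 J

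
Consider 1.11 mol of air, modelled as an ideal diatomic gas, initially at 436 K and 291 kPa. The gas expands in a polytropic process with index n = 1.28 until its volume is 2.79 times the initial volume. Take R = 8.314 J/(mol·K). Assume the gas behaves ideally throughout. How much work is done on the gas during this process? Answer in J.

-3590 J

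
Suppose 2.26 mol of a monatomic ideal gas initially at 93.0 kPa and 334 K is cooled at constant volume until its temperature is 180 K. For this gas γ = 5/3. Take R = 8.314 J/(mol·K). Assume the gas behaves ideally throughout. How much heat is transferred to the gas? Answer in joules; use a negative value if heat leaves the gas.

-4340 J

V₁ = nRT₁/P₁ = 2.26×8.314×334/93.0 = 67.5 L.
Isochoric: V stays 67.5 L; P/T = const ⇒ T₂ = 180 K, P₂ = 50.1 kPa.
W = 0 (no volume change).
ΔU = nCvΔT = 2.26×12.5×(180−334) = -4340 J.
Q = ΔU = -4340 J.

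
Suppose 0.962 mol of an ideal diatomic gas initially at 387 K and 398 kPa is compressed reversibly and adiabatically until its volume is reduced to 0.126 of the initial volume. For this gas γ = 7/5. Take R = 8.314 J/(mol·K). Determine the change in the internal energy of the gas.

V₁ = nRT₁/P₁ = 0.962×8.314×387/398 = 7.78 L.
Adiabatic: TV^(γ−1) = const ⇒ T₂ = 387×(7.94)^0.400 = 886 K; PV^γ = const ⇒ P₂ = 7230 kPa.
For an ideal gas ΔU = nCvΔT with Cv = (5/2)R = 20.8 J/(mol·K).
ΔU = 0.962×20.8×(886−387) = 9980 J.

9980 J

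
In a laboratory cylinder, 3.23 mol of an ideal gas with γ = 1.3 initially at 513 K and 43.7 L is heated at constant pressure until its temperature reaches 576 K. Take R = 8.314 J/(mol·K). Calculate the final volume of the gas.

P₁ = nRT₁/V₁ = 3.23×8.314×513/43.7 = 315 kPa.
Isobaric: P stays 315 kPa; V/T = const ⇒ T₂ = 576 K, V₂ = 49.1 L.

49.1 L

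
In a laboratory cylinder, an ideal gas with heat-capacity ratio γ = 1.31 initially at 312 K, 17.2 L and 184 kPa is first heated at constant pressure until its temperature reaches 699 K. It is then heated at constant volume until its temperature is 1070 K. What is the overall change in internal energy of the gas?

n = P₁V₁/(RT₁) = 184×17.2/(8.314×312) = 1.22 mol.
Step 1 — Isobaric: P stays 184 kPa; V/T = const ⇒ T₂ = 699 K, V₂ = 38.5 L.
W = PΔV = 184×(38.5−17.2) kPa·L = 3930 J.
ΔU = nCvΔT = 1.22×26.8×(699−312) = 12700 J.
Q = ΔU + W = nCpΔT = 16600 J.
State after step 1: P = 184 kPa, V = 38.5 L, T = 699 K.
Step 2 — Isochoric: V stays 38.5 L; P/T = const ⇒ T₂ = 1070 K, P₂ = 282 kPa.
W = 0 (no volume change).
ΔU = nCvΔT = 1.22×26.8×(1070−699) = 12100 J.
Q = ΔU = 12100 J.
Net over both steps: W = 3930 J, Q = 28700 J, ΔU = 24800 J.

24800 J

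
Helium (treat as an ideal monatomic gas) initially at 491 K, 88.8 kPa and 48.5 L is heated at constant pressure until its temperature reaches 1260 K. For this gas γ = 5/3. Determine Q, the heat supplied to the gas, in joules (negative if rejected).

16900 J

n = P₁V₁/(RT₁) = 88.8×48.5/(8.314×491) = 1.06 mol.
Isobaric: P stays 88.8 kPa; V/T = const ⇒ T₂ = 1260 K, V₂ = 124 L.
W = PΔV = 88.8×(124−48.5) kPa·L = 6750 J.
ΔU = nCvΔT = 1.06×12.5×(1260−491) = 10100 J.
Q = ΔU + W = nCpΔT = 16900 J.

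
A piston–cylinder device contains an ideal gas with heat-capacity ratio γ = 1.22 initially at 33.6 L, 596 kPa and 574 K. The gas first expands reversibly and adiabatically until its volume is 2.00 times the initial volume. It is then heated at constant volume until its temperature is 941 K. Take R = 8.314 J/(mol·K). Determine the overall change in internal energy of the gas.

58200 J

n = P₁V₁/(RT₁) = 596×33.6/(8.314×574) = 4.20 mol.
Step 1 — Adiabatic: TV^(γ−1) = const ⇒ T₂ = 574×(0.500)^0.220 = 493 K; PV^γ = const ⇒ P₂ = 256 kPa.
ΔU = nCvΔT = 4.20×37.8×(493−574) = -12900 J.
Q = 0 for an adiabatic process, so W = −ΔU = 12900 J.
State after step 1: P = 256 kPa, V = 67.2 L, T = 493 K.
Step 2 — Isochoric: V stays 67.2 L; P/T = const ⇒ T₂ = 941 K, P₂ = 489 kPa.
W = 0 (no volume change).
ΔU = nCvΔT = 4.20×37.8×(941−493) = 71100 J.
Q = ΔU = 71100 J.
Net over both steps: W = 12900 J, Q = 71100 J, ΔU = 58200 J.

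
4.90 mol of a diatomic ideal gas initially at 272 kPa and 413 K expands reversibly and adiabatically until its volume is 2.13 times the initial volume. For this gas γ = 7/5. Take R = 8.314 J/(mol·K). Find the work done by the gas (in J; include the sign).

V₁ = nRT₁/P₁ = 4.90×8.314×413/272 = 61.9 L.
Adiabatic: TV^(γ−1) = const ⇒ T₂ = 413×(0.469)^0.400 = 305 K; PV^γ = const ⇒ P₂ = 94.4 kPa.
ΔU = nCvΔT = 4.90×20.8×(305−413) = -11000 J.
Q = 0 for an adiabatic process, so W = −ΔU = 11000 J.

11000 J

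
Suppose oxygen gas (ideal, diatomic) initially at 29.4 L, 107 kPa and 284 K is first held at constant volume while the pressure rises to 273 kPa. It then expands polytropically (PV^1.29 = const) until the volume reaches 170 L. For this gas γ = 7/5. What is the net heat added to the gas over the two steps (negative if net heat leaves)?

n = P₁V₁/(RT₁) = 107×29.4/(8.314×284) = 1.33 mol.
Step 1 — Isochoric: V stays 29.4 L; P/T = const ⇒ T₂ = 725 K, P₂ = 273 kPa.
W = 0 (no volume change).
ΔU = nCvΔT = 1.33×20.8×(725−284) = 12200 J.
Q = ΔU = 12200 J.
State after step 1: P = 273 kPa, V = 29.4 L, T = 725 K.
Step 2 — Polytropic n=1.29: T₂ = T₁(V₁/V₂)^(n−1) = 725×(0.173)^0.29 = 436 K; P₂ = P₁(V₁/V₂)^n = 28.4 kPa.
W = (P₁V₁−P₂V₂)/(n−1) = (273×29.4−28.4×170)/0.29 = 11000 J.
ΔU = nCvΔT = 1.33×20.8×(436−725) = -8000 J.
Q = ΔU + W = 3040 J.
Net over both steps: W = 11000 J, Q = 15200 J, ΔU = 4200 J.

15200 J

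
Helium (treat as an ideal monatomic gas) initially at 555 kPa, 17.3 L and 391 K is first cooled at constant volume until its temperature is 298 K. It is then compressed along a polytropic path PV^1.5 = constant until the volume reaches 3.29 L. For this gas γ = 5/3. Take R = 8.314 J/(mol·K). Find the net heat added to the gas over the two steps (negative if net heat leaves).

-8160 J

n = P₁V₁/(RT₁) = 555×17.3/(8.314×391) = 2.95 mol.
Step 1 — Isochoric: V stays 17.3 L; P/T = const ⇒ T₂ = 298 K, P₂ = 423 kPa.
W = 0 (no volume change).
ΔU = nCvΔT = 2.95×12.5×(298−391) = -3430 J.
Q = ΔU = -3430 J.
State after step 1: P = 423 kPa, V = 17.3 L, T = 298 K.
Step 2 — Polytropic n=1.5: T₂ = T₁(V₁/V₂)^(n−1) = 298×(5.26)^0.50 = 683 K; P₂ = P₁(V₁/V₂)^n = 5100 kPa.
W = (P₁V₁−P₂V₂)/(n−1) = (423×17.3−5100×3.29)/0.50 = -18900 J.
ΔU = nCvΔT = 2.95×12.5×(683−298) = 14200 J.
Q = ΔU + W = -4730 J.
Net over both steps: W = -18900 J, Q = -8160 J, ΔU = 10800 J.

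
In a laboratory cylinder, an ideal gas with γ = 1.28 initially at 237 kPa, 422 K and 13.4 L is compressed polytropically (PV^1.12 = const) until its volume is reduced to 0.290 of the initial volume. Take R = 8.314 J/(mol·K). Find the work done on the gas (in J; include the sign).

4240 J

n = P₁V₁/(RT₁) = 237×13.4/(8.314×422) = 0.905 mol.
Polytropic n=1.12: T₂ = T₁(V₁/V₂)^(n−1) = 422×(3.45)^0.12 = 490 K; P₂ = P₁(V₁/V₂)^n = 948 kPa.
W = (P₁V₁−P₂V₂)/(n−1) = (237×13.4−948×3.89)/0.12 = -4240 J.
Work done on the gas = −W_by = 4240 J.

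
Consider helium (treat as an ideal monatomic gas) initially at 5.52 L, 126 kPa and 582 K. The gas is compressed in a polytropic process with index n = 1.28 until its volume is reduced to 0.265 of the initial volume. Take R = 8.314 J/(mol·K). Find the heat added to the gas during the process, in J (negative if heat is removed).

n = P₁V₁/(RT₁) = 126×5.52/(8.314×582) = 0.144 mol.
Polytropic n=1.28: T₂ = T₁(V₁/V₂)^(n−1) = 582×(3.77)^0.28 = 844 K; P₂ = P₁(V₁/V₂)^n = 690 kPa.
W = (P₁V₁−P₂V₂)/(n−1) = (126×5.52−690×1.46)/0.28 = -1120 J.
ΔU = nCvΔT = 0.144×12.5×(844−582) = 470 J.
Q = ΔU + W = -649 J.

-649 J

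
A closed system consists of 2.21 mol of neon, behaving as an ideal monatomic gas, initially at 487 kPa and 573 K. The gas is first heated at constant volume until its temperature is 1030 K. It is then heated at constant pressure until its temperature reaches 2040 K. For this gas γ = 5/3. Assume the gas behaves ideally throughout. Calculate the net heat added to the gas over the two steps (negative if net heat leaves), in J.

V₁ = nRT₁/P₁ = 2.21×8.314×573/487 = 21.6 L.
Step 1 — Isochoric: V stays 21.6 L; P/T = const ⇒ T₂ = 1030 K, P₂ = 875 kPa.
W = 0 (no volume change).
ΔU = nCvΔT = 2.21×12.5×(1030−573) = 12600 J.
Q = ΔU = 12600 J.
State after step 1: P = 875 kPa, V = 21.6 L, T = 1030 K.
Step 2 — Isobaric: P stays 875 kPa; V/T = const ⇒ T₂ = 2040 K, V₂ = 42.8 L.
W = PΔV = 875×(42.8−21.6) kPa·L = 18600 J.
ΔU = nCvΔT = 2.21×12.5×(2040−1030) = 27800 J.
Q = ΔU + W = nCpΔT = 46400 J.
Net over both steps: W = 18600 J, Q = 59000 J, ΔU = 40400 J.

59000 J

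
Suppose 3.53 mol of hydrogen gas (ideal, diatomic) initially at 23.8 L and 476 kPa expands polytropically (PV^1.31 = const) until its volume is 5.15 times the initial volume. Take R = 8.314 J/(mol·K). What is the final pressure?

55.6 kPa

T₁ = P₁V₁/(nR) = 476×23.8/(3.53×8.314) = 386 K.
Polytropic n=1.31: T₂ = T₁(V₁/V₂)^(n−1) = 386×(0.194)^0.31 = 232 K; P₂ = P₁(V₁/V₂)^n = 55.6 kPa.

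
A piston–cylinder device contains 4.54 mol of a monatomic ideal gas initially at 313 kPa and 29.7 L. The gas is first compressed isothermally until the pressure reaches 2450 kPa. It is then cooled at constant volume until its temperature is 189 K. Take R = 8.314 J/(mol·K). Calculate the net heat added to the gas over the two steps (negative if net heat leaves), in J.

-22400 J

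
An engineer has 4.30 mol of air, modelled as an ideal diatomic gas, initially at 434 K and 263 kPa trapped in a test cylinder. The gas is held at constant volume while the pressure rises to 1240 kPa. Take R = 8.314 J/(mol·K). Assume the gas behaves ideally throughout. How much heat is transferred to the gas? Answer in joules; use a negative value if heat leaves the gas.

144000 J

V₁ = nRT₁/P₁ = 4.30×8.314×434/263 = 59.0 L.
Isochoric: V stays 59.0 L; P/T = const ⇒ T₂ = 2050 K, P₂ = 1240 kPa.
W = 0 (no volume change).
ΔU = nCvΔT = 4.30×20.8×(2050−434) = 144000 J.
Q = ΔU = 144000 J.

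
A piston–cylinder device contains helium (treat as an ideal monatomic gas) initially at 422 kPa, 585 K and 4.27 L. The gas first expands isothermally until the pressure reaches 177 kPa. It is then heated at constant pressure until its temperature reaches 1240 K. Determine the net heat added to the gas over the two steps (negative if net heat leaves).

6610 J

n = P₁V₁/(RT₁) = 422×4.27/(8.314×585) = 0.370 mol.
Step 1 — Isothermal: T stays 585 K; PV = const ⇒ V₂ = 10.2 L, P₂ = 177 kPa.
ΔU = 0 (ideal gas, T constant).
W = nRT ln(V₂/V₁) = 0.370×8.314×585×ln(2.38) = 1570 J.
Q = ΔU + W = 1570 J.
State after step 1: P = 177 kPa, V = 10.2 L, T = 585 K.
Step 2 — Isobaric: P stays 177 kPa; V/T = const ⇒ T₂ = 1240 K, V₂ = 21.6 L.
W = PΔV = 177×(21.6−10.2) kPa·L = 2020 J.
ΔU = nCvΔT = 0.370×12.5×(1240−585) = 3030 J.
Q = ΔU + W = nCpΔT = 5040 J.
Net over both steps: W = 3580 J, Q = 6610 J, ΔU = 3030 J.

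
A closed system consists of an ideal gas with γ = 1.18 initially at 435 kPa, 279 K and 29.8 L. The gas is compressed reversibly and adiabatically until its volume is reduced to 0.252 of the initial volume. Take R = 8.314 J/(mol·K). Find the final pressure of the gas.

Adiabatic: TV^(γ−1) = const ⇒ T₂ = 279×(3.97)^0.180 = 358 K; PV^γ = const ⇒ P₂ = 2210 kPa.

2210 kPa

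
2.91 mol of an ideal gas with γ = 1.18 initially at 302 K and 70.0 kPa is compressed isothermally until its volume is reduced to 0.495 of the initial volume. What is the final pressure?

141 kPa

V₁ = nRT₁/P₁ = 2.91×8.314×302/70.0 = 104 L.
Isothermal: T stays 302 K; PV = const ⇒ V₂ = 51.7 L, P₂ = 141 kPa.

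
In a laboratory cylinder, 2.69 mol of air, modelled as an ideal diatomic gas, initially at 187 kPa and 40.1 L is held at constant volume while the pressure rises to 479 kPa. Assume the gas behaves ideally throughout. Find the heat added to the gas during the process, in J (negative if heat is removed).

29300 J

T₁ = P₁V₁/(nR) = 187×40.1/(2.69×8.314) = 335 K.
Isochoric: V stays 40.1 L; P/T = const ⇒ T₂ = 859 K, P₂ = 479 kPa.
W = 0 (no volume change).
ΔU = nCvΔT = 2.69×20.8×(859−335) = 29300 J.
Q = ΔU = 29300 J.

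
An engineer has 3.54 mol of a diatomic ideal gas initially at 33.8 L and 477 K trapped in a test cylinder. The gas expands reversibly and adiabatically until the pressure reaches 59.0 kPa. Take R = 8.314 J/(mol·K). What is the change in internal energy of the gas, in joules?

-15000 J

P₁ = nRT₁/V₁ = 3.54×8.314×477/33.8 = 415 kPa.
Adiabatic: T₂/T₁ = (P₂/P₁)^((γ−1)/γ) ⇒ T₂ = 477×(0.142)^0.286 = 273 K; V₂ = 136 L.
For an ideal gas ΔU = nCvΔT with Cv = (5/2)R = 20.8 J/(mol·K).
ΔU = 3.54×20.8×(273−477) = -15000 J.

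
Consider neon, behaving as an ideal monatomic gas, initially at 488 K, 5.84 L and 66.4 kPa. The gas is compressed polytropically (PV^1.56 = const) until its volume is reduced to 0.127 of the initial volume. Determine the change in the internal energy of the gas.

n = P₁V₁/(RT₁) = 66.4×5.84/(8.314×488) = 0.0956 mol.
Polytropic n=1.56: T₂ = T₁(V₁/V₂)^(n−1) = 488×(7.87)^0.56 = 1550 K; P₂ = P₁(V₁/V₂)^n = 1660 kPa.
For an ideal gas ΔU = nCvΔT with Cv = (3/2)R = 12.5 J/(mol·K).
ΔU = 0.0956×12.5×(1550−488) = 1270 J.

1270 J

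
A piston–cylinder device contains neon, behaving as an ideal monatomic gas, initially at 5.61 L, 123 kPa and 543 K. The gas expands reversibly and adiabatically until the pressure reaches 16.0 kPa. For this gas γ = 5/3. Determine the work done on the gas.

n = P₁V₁/(RT₁) = 123×5.61/(8.314×543) = 0.153 mol.
Adiabatic: T₂/T₁ = (P₂/P₁)^((γ−1)/γ) ⇒ T₂ = 543×(0.130)^0.400 = 240 K; V₂ = 19.1 L.
ΔU = nCvΔT = 0.153×12.5×(240−543) = -577 J.
Q = 0 for an adiabatic process, so W = −ΔU = 577 J.
Work done on the gas = −W_by = -577 J.

-577 J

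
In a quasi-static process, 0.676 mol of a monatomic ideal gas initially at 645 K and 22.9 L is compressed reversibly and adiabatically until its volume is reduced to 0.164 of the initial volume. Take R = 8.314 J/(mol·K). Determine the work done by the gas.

-12700 J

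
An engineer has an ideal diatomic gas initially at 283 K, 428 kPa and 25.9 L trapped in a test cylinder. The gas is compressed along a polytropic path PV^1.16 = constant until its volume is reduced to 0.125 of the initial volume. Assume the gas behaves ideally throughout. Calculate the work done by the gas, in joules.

-27300 J

n = P₁V₁/(RT₁) = 428×25.9/(8.314×283) = 4.71 mol.
Polytropic n=1.16: T₂ = T₁(V₁/V₂)^(n−1) = 283×(8.00)^0.16 = 395 K; P₂ = P₁(V₁/V₂)^n = 4780 kPa.
W = (P₁V₁−P₂V₂)/(n−1) = (428×25.9−4780×3.24)/0.16 = -27300 J.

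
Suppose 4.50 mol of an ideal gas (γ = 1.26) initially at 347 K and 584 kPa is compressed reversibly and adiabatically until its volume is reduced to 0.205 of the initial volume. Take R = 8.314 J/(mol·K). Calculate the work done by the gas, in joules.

V₁ = nRT₁/P₁ = 4.50×8.314×347/584 = 22.2 L.
Adiabatic: TV^(γ−1) = const ⇒ T₂ = 347×(4.88)^0.260 = 524 K; PV^γ = const ⇒ P₂ = 4300 kPa.
ΔU = nCvΔT = 4.50×32.0×(524−347) = 25500 J.
Q = 0 for an adiabatic process, so W = −ΔU = -25500 J.

-25500 J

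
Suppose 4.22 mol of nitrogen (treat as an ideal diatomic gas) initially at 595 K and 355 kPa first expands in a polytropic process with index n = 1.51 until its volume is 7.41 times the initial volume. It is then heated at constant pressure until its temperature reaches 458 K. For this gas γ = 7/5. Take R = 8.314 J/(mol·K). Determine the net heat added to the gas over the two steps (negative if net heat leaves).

V₁ = nRT₁/P₁ = 4.22×8.314×595/355 = 58.8 L.
Step 1 — Polytropic n=1.51: T₂ = T₁(V₁/V₂)^(n−1) = 595×(0.135)^0.51 = 214 K; P₂ = P₁(V₁/V₂)^n = 17.3 kPa.
W = (P₁V₁−P₂V₂)/(n−1) = (355×58.8−17.3×436)/0.51 = 26200 J.
ΔU = nCvΔT = 4.22×20.8×(214−595) = -33400 J.
Q = ΔU + W = -7200 J.
State after step 1: P = 17.3 kPa, V = 436 L, T = 214 K.
Step 2 — Isobaric: P stays 17.3 kPa; V/T = const ⇒ T₂ = 458 K, V₂ = 932 L.
W = PΔV = 17.3×(932−436) kPa·L = 8550 J.
ΔU = nCvΔT = 4.22×20.8×(458−214) = 21400 J.
Q = ΔU + W = nCpΔT = 29900 J.
Net over both steps: W = 34700 J, Q = 22700 J, ΔU = -12000 J.

22700 J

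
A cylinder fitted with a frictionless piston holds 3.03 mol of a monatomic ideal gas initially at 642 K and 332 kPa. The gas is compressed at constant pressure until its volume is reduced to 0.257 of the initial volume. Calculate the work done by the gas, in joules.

-12000 J

V₁ = nRT₁/P₁ = 3.03×8.314×642/332 = 48.7 L.
Isobaric: P stays 332 kPa; V/T = const ⇒ T₂ = 165 K, V₂ = 12.5 L.
W = PΔV = 332×(12.5−48.7) kPa·L = -12000 J.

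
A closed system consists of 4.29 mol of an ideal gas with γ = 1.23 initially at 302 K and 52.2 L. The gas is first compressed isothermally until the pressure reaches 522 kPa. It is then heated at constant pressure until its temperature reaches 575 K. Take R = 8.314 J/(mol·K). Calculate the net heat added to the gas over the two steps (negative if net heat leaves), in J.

42100 J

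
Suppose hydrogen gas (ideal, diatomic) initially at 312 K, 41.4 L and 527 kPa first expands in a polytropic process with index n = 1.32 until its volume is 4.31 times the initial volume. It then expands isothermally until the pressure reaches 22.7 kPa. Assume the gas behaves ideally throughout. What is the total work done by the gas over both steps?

42100 J

n = P₁V₁/(RT₁) = 527×41.4/(8.314×312) = 8.41 mol.
Step 1 — Polytropic n=1.32: T₂ = T₁(V₁/V₂)^(n−1) = 312×(0.232)^0.32 = 195 K; P₂ = P₁(V₁/V₂)^n = 76.6 kPa.
W = (P₁V₁−P₂V₂)/(n−1) = (527×41.4−76.6×178)/0.32 = 25500 J.
ΔU = nCvΔT = 8.41×20.8×(195−312) = -20400 J.
Q = ΔU + W = 5090 J.
State after step 1: P = 76.6 kPa, V = 178 L, T = 195 K.
Step 2 — Isothermal: T stays 195 K; PV = const ⇒ V₂ = 602 L, P₂ = 22.7 kPa.
ΔU = 0 (ideal gas, T constant).
W = nRT ln(V₂/V₁) = 8.41×8.314×195×ln(3.38) = 16600 J.
Q = ΔU + W = 16600 J.
Net over both steps: W = 42100 J, Q = 21700 J, ΔU = -20400 J.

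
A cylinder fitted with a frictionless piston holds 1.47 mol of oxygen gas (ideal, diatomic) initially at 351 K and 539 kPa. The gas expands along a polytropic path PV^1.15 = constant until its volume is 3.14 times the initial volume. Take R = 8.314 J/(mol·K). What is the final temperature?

V₁ = nRT₁/P₁ = 1.47×8.314×351/539 = 7.96 L.
Polytropic n=1.15: T₂ = T₁(V₁/V₂)^(n−1) = 351×(0.318)^0.15 = 296 K; P₂ = P₁(V₁/V₂)^n = 145 kPa.

296 K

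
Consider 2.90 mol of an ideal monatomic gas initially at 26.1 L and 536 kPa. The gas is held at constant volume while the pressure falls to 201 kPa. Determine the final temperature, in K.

218 K

T₁ = P₁V₁/(nR) = 536×26.1/(2.90×8.314) = 580 K.
Isochoric: V stays 26.1 L; P/T = const ⇒ T₂ = 218 K, P₂ = 201 kPa.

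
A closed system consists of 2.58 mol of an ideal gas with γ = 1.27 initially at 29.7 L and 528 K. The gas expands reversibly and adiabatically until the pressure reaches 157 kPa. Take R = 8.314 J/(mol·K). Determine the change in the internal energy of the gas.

-7210 J

P₁ = nRT₁/V₁ = 2.58×8.314×528/29.7 = 381 kPa.
Adiabatic: T₂/T₁ = (P₂/P₁)^((γ−1)/γ) ⇒ T₂ = 528×(0.412)^0.213 = 437 K; V₂ = 59.7 L.
For an ideal gas ΔU = nCvΔT with Cv = R/(γ−1) = 30.8 J/(mol·K).
ΔU = 2.58×30.8×(437−528) = -7210 J.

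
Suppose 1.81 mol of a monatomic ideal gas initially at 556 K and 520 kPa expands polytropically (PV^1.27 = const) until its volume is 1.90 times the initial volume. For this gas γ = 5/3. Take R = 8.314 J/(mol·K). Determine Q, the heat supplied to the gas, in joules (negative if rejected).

2930 J

V₁ = nRT₁/P₁ = 1.81×8.314×556/520 = 16.1 L.
Polytropic n=1.27: T₂ = T₁(V₁/V₂)^(n−1) = 556×(0.526)^0.27 = 468 K; P₂ = P₁(V₁/V₂)^n = 230 kPa.
W = (P₁V₁−P₂V₂)/(n−1) = (520×16.1−230×30.6)/0.27 = 4930 J.
ΔU = nCvΔT = 1.81×12.5×(468−556) = -2000 J.
Q = ΔU + W = 2930 J.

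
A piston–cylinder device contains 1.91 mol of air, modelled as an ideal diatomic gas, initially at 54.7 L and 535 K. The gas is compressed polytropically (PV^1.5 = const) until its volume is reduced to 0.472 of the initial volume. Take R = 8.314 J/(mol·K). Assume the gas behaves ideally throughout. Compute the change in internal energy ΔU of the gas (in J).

P₁ = nRT₁/V₁ = 1.91×8.314×535/54.7 = 155 kPa.
Polytropic n=1.5: T₂ = T₁(V₁/V₂)^(n−1) = 535×(2.12)^0.50 = 779 K; P₂ = P₁(V₁/V₂)^n = 479 kPa.
For an ideal gas ΔU = nCvΔT with Cv = (5/2)R = 20.8 J/(mol·K).
ΔU = 1.91×20.8×(779−535) = 9680 J.

9680 J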